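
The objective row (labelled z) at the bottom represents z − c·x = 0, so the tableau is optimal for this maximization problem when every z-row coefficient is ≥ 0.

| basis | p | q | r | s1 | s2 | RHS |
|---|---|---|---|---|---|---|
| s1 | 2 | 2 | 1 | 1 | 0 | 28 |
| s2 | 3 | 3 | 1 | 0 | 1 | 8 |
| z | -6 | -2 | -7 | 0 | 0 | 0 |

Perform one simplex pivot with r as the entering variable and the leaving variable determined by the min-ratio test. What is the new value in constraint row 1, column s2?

Ratio test on column r — row 1: 28/1 = 28; row 2: 8/1 = 8. Minimum is 8 at row 2 (s2 leaves); pivot element 1.
Divide row 2 by 1; eliminate column r from the other rows.
Row 1 update in column s2: 0 − 1·1 = -1.

-1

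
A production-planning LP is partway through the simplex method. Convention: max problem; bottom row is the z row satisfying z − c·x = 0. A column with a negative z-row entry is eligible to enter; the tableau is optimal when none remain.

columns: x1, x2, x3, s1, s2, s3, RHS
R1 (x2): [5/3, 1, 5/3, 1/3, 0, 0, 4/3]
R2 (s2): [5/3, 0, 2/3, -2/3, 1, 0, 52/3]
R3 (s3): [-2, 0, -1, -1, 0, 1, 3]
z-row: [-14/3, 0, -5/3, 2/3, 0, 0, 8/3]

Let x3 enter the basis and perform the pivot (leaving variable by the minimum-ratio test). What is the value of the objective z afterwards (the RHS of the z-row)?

4

Ratio test on column x3 — row 1: (4/3)/(5/3) = 4/5; row 2: (52/3)/(2/3) = 26; row 3: entry -1 ≤ 0. Minimum is 4/5 at row 1 (x2 leaves); pivot element 5/3.
Pivot on row 1; the z-row RHS becomes 8/3 − (-5/3)·(4/5) = 4.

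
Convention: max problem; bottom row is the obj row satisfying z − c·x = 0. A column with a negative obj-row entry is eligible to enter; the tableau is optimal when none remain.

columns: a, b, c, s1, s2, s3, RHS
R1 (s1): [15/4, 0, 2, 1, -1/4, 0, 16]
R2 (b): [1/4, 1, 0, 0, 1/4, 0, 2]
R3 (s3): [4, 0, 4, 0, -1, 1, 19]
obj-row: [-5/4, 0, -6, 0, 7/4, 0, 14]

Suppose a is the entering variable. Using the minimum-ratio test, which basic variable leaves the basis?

s1

Column a entries and ratios — s1: 16/(15/4) = 64/15; b: 2/(1/4) = 8; s3: 19/4 = 19/4.
Smallest ratio is 64/15 in the row of s1, so s1 leaves.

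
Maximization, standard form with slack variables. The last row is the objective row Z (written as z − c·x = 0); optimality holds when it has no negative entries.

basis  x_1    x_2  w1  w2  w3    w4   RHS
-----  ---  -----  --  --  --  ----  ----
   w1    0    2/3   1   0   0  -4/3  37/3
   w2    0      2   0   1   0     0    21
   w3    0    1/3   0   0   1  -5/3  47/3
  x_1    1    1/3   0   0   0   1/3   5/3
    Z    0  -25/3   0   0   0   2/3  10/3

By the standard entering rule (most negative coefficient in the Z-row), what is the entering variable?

Negative Z-row entries: x_2: -25/3.
The most negative is -25/3 in column x_2, so x_2 enters.

x_2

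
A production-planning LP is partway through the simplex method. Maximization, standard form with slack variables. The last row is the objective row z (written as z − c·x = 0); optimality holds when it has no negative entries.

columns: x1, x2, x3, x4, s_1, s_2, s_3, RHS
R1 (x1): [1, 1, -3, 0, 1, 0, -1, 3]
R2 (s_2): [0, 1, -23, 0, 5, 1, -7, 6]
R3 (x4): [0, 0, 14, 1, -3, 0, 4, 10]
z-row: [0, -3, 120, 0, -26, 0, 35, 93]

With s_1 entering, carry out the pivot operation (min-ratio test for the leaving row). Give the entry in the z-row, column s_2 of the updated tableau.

26/5

Ratio test on column s_1 — row 1: 3/1 = 3; row 2: 6/5 = 6/5; row 3: entry -3 ≤ 0. Minimum is 6/5 at row 2 (s_2 leaves); pivot element 5.
Divide row 2 by 5; eliminate column s_1 from the other rows.
z-row update in column s_2: 0 − (-26)·(1/5) = 26/5.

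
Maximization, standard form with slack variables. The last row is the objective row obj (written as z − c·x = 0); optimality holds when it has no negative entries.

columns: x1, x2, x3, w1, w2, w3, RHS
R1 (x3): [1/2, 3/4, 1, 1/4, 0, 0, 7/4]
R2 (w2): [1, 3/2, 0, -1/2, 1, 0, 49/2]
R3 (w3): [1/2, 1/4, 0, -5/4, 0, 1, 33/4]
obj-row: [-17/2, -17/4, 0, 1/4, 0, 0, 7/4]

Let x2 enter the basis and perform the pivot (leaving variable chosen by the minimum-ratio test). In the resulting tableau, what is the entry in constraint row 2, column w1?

Ratio test on column x2 — row 1: (7/4)/(3/4) = 7/3; row 2: (49/2)/(3/2) = 49/3; row 3: (33/4)/(1/4) = 33. Minimum is 7/3 at row 1 (x3 leaves); pivot element 3/4.
Divide row 1 by 3/4; eliminate column x2 from the other rows.
Row 2 update in column w1: -1/2 − (3/2)·(1/3) = -1.

-1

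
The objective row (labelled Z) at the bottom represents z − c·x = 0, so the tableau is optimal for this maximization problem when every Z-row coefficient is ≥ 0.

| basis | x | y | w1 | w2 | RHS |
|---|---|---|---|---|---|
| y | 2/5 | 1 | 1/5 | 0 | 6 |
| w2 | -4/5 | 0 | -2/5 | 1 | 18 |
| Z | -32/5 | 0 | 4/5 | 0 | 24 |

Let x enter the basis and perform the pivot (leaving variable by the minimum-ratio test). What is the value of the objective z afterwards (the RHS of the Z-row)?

Ratio test on column x — row 1: 6/(2/5) = 15; row 2: entry -4/5 ≤ 0. Minimum is 15 at row 1 (y leaves); pivot element 2/5.
Pivot on row 1; the Z-row RHS becomes 24 − (-32/5)·15 = 120.

120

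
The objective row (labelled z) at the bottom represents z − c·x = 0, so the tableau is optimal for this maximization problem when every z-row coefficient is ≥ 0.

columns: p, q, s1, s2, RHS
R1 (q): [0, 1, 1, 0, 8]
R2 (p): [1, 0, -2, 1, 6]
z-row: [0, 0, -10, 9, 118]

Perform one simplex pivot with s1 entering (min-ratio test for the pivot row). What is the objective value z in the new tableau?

198

Ratio test on column s1 — row 1: 8/1 = 8; row 2: entry -2 ≤ 0. Minimum is 8 at row 1 (q leaves); pivot element 1.
Pivot on row 1; the z-row RHS becomes 118 − (-10)·8 = 198.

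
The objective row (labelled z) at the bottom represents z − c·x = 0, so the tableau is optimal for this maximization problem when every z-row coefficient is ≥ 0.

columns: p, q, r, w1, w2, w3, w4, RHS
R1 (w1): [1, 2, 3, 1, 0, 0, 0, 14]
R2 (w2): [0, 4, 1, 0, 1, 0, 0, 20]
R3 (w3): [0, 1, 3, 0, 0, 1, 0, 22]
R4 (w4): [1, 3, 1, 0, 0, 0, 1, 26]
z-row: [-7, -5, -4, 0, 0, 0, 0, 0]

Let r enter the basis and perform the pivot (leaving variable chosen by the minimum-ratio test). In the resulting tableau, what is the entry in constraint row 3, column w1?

-1

Ratio test on column r — row 1: 14/3 = 14/3; row 2: 20/1 = 20; row 3: 22/3 = 22/3; row 4: 26/1 = 26. Minimum is 14/3 at row 1 (w1 leaves); pivot element 3.
Divide row 1 by 3; eliminate column r from the other rows.
Row 3 update in column w1: 0 − 3·(1/3) = -1.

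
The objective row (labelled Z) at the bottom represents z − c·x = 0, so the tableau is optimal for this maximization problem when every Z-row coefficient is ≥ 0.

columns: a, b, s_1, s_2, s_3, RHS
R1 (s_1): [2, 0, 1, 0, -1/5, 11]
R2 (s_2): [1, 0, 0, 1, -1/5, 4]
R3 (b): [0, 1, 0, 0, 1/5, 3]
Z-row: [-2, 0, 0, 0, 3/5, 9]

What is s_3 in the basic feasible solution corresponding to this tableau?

0

s_3 is not in the basis, so in the current basic feasible solution s_3 = 0.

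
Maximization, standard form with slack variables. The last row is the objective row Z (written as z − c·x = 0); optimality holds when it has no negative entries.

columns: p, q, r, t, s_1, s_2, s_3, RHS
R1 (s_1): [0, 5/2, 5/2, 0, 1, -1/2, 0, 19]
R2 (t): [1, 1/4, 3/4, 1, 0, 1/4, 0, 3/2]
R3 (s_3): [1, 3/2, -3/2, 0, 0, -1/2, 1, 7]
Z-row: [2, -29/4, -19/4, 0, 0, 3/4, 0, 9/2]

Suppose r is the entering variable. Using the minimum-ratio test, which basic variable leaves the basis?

Column r entries and ratios — s_1: 19/(5/2) = 38/5; t: (3/2)/(3/4) = 2; s_3: -3/2 ≤ 0, skip.
Smallest ratio is 2 in the row of t, so t leaves.

t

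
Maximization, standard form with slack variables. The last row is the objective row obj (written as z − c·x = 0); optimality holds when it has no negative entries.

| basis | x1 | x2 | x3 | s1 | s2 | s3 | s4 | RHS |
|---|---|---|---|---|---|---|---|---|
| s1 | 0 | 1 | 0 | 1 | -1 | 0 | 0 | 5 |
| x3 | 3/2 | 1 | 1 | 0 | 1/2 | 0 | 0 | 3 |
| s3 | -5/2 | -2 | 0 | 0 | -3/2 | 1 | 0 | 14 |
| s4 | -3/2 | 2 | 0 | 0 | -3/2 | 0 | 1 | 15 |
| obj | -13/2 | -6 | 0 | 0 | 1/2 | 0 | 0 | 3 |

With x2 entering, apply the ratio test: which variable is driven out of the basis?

x3

Column x2 entries and ratios — s1: 5/1 = 5; x3: 3/1 = 3; s3: -2 ≤ 0, skip; s4: 15/2 = 15/2.
Smallest ratio is 3 in the row of x3, so x3 leaves.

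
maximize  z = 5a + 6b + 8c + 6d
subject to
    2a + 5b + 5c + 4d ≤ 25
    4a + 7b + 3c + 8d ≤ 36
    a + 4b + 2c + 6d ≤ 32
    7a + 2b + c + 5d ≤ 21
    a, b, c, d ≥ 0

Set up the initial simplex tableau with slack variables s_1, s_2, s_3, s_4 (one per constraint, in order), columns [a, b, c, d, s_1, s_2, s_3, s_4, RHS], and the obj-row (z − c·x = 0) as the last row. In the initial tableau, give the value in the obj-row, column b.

-6

The obj-row carries the negated objective coefficients: the b entry is -6.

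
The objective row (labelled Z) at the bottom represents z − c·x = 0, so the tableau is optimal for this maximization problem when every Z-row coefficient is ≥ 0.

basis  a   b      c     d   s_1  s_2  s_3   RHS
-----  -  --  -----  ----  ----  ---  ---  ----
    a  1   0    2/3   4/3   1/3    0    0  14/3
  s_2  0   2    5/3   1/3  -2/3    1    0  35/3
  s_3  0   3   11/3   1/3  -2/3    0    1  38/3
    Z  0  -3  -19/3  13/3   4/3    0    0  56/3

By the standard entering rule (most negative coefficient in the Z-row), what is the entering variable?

c

Negative Z-row entries: b: -3, c: -19/3.
The most negative is -19/3 in column c, so c enters.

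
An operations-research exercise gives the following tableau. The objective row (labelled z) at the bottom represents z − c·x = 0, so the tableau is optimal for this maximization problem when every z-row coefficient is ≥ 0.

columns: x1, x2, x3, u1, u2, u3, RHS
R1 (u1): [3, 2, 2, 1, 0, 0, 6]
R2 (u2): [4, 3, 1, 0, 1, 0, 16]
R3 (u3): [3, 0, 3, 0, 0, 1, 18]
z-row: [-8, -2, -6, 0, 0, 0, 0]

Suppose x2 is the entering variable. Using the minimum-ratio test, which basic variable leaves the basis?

u1

Column x2 entries and ratios — u1: 6/2 = 3; u2: 16/3 = 16/3; u3: 0 ≤ 0, skip.
Smallest ratio is 3 in the row of u1, so u1 leaves.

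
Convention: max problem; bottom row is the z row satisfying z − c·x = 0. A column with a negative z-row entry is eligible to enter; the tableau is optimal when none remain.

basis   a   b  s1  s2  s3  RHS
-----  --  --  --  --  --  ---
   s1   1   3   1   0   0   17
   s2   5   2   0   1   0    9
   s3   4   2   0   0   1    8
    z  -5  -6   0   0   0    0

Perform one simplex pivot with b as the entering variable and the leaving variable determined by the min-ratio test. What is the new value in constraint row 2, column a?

Ratio test on column b — row 1: 17/3 = 17/3; row 2: 9/2 = 9/2; row 3: 8/2 = 4. Minimum is 4 at row 3 (s3 leaves); pivot element 2.
Divide row 3 by 2; eliminate column b from the other rows.
Row 2 update in column a: 5 − 2·2 = 1.

1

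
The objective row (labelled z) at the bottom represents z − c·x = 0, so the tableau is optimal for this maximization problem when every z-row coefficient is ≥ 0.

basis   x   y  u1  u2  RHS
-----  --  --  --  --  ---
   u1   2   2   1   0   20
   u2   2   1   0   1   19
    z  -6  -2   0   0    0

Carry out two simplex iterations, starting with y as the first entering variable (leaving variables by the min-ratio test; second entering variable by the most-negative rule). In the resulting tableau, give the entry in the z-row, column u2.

4

Ratio test on column y — row 1: 20/2 = 10; row 2: 19/1 = 19. Minimum is 10 at row 1 (u1 leaves); pivot element 2.
Divide row 1 by 2; eliminate column y from the other rows.
Second iteration: most negative z-row entry is -4 in column x, so x enters.
Ratio test on column x — row 1: 10/1 = 10; row 2: 9/1 = 9. Minimum is 9 at row 2 (u2 leaves); pivot element 1.
Divide row 2 by 1; eliminate column x from the other rows.
After both pivots, the entry at the z-row, column u2 is 4.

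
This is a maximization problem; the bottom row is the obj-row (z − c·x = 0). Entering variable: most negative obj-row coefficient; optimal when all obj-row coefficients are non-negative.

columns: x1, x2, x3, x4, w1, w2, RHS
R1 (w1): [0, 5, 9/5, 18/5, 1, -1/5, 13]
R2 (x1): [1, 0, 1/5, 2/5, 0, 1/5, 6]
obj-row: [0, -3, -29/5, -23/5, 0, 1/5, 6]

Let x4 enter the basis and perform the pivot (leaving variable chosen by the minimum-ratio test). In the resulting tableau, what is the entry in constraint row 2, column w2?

2/9

Ratio test on column x4 — row 1: 13/(18/5) = 65/18; row 2: 6/(2/5) = 15. Minimum is 65/18 at row 1 (w1 leaves); pivot element 18/5.
Divide row 1 by 18/5; eliminate column x4 from the other rows.
Row 2 update in column w2: 1/5 − (2/5)·(-1/18) = 2/9.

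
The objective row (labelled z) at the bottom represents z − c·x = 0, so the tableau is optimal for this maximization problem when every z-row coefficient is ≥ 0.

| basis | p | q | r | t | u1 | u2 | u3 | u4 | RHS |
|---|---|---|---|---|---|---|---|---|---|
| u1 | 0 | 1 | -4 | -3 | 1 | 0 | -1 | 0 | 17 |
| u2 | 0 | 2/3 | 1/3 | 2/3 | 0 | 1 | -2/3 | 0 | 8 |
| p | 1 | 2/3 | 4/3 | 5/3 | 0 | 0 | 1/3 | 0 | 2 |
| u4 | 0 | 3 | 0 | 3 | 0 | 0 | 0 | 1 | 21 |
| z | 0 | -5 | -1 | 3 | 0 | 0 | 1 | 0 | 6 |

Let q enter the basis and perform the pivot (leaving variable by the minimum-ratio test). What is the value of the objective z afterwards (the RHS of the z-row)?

Ratio test on column q — row 1: 17/1 = 17; row 2: 8/(2/3) = 12; row 3: 2/(2/3) = 3; row 4: 21/3 = 7. Minimum is 3 at row 3 (p leaves); pivot element 2/3.
Pivot on row 3; the z-row RHS becomes 6 − (-5)·3 = 21.

21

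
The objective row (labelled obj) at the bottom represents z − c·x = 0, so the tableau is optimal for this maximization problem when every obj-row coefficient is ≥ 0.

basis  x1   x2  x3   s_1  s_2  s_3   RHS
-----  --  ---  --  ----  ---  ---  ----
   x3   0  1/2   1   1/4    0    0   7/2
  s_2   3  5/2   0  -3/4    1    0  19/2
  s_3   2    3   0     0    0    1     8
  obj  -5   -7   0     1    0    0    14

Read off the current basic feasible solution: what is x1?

0

x1 is not in the basis, so in the current basic feasible solution x1 = 0.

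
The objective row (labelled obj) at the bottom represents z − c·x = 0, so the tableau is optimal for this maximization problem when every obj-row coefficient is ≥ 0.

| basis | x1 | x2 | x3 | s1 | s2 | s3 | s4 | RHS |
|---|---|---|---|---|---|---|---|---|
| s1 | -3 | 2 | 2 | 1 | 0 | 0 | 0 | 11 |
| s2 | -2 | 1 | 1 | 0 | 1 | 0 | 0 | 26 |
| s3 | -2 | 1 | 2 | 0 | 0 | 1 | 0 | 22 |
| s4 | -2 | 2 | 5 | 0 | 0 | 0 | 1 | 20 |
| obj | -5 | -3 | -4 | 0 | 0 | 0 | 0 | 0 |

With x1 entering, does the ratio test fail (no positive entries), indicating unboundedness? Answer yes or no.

Every constraint-row entry in column x1 is ≤ 0, so increasing x1 is unbounded.

yes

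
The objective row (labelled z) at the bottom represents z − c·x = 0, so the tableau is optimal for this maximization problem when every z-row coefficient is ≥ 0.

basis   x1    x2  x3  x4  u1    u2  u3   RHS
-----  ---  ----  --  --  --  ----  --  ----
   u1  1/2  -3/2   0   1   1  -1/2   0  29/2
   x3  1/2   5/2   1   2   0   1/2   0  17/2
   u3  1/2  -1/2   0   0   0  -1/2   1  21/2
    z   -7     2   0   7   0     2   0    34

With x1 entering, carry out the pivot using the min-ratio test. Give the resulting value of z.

Ratio test on column x1 — row 1: (29/2)/(1/2) = 29; row 2: (17/2)/(1/2) = 17; row 3: (21/2)/(1/2) = 21. Minimum is 17 at row 2 (x3 leaves); pivot element 1/2.
Pivot on row 2; the z-row RHS becomes 34 − (-7)·17 = 153.

153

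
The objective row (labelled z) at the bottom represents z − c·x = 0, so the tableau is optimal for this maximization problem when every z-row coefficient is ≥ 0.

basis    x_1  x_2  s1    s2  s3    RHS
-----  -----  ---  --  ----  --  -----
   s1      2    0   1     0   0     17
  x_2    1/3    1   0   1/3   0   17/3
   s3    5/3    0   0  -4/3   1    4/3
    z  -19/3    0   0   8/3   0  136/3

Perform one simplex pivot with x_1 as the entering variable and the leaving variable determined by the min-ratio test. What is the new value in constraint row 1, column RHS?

77/5

Ratio test on column x_1 — row 1: 17/2 = 17/2; row 2: (17/3)/(1/3) = 17; row 3: (4/3)/(5/3) = 4/5. Minimum is 4/5 at row 3 (s3 leaves); pivot element 5/3.
Divide row 3 by 5/3; eliminate column x_1 from the other rows.
Row 1 update in column RHS: 17 − 2·(4/5) = 77/5.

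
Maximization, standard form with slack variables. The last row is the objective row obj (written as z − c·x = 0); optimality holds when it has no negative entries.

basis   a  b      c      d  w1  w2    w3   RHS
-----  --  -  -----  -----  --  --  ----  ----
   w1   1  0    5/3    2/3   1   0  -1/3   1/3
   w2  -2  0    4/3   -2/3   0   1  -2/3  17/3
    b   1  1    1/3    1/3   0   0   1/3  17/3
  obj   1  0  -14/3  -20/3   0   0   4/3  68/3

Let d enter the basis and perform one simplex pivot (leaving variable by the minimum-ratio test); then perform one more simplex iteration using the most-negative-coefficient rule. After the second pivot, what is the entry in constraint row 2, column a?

0

Ratio test on column d — row 1: (1/3)/(2/3) = 1/2; row 2: entry -2/3 ≤ 0; row 3: (17/3)/(1/3) = 17. Minimum is 1/2 at row 1 (w1 leaves); pivot element 2/3.
Divide row 1 by 2/3; eliminate column d from the other rows.
Second iteration: most negative obj-row entry is -2 in column w3, so w3 enters.
Ratio test on column w3 — row 1: entry -1/2 ≤ 0; row 2: entry -1 ≤ 0; row 3: (11/2)/(1/2) = 11. Minimum is 11 at row 3 (b leaves); pivot element 1/2.
Divide row 3 by 1/2; eliminate column w3 from the other rows.
After both pivots, the entry at constraint row 2, column a is 0.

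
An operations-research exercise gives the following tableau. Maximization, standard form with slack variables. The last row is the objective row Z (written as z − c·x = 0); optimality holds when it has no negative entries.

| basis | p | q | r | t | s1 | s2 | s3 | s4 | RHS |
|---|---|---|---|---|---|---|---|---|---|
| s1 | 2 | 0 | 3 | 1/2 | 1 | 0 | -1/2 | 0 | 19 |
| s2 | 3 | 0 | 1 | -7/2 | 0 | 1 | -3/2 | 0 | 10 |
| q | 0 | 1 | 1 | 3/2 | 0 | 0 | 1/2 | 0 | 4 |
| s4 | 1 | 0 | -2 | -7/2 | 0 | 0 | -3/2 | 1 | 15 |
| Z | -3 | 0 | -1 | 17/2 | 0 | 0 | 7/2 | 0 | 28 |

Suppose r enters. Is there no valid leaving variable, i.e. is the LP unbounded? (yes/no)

no

Column r has positive entries in row(s) 1, 2, 3, so the ratio test bounds it — not unbounded.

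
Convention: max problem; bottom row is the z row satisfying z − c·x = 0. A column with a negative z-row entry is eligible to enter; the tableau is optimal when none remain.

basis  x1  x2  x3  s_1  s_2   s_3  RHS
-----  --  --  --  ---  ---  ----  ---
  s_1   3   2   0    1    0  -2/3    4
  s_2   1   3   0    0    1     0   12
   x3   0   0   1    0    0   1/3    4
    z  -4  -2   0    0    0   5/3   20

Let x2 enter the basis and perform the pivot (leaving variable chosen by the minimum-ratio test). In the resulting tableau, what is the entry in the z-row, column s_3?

1

Ratio test on column x2 — row 1: 4/2 = 2; row 2: 12/3 = 4; row 3: entry 0 ≤ 0. Minimum is 2 at row 1 (s_1 leaves); pivot element 2.
Divide row 1 by 2; eliminate column x2 from the other rows.
z-row update in column s_3: 5/3 − (-2)·(-1/3) = 1.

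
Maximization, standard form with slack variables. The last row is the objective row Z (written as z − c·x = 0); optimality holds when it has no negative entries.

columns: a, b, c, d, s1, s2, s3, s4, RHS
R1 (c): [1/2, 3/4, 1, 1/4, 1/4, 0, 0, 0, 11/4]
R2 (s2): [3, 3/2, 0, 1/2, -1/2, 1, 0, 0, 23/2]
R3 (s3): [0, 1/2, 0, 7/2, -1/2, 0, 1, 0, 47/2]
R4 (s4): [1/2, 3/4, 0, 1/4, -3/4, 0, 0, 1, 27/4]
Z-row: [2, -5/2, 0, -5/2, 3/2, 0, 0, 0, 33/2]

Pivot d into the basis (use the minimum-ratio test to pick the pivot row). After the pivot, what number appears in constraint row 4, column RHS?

71/14

Ratio test on column d — row 1: (11/4)/(1/4) = 11; row 2: (23/2)/(1/2) = 23; row 3: (47/2)/(7/2) = 47/7; row 4: (27/4)/(1/4) = 27. Minimum is 47/7 at row 3 (s3 leaves); pivot element 7/2.
Divide row 3 by 7/2; eliminate column d from the other rows.
Row 4 update in column RHS: 27/4 − (1/4)·(47/7) = 71/14.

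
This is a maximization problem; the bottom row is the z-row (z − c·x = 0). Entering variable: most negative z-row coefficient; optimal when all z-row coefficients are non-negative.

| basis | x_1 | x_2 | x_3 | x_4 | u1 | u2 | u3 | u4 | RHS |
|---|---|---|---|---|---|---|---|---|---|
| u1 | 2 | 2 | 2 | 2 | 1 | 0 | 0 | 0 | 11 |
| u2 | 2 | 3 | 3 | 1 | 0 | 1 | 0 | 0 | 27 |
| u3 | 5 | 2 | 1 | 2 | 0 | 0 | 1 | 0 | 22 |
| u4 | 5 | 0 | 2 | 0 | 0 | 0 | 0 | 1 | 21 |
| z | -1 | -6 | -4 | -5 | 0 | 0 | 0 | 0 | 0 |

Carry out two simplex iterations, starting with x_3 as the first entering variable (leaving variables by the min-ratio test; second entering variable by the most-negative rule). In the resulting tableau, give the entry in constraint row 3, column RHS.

Ratio test on column x_3 — row 1: 11/2 = 11/2; row 2: 27/3 = 9; row 3: 22/1 = 22; row 4: 21/2 = 21/2. Minimum is 11/2 at row 1 (u1 leaves); pivot element 2.
Divide row 1 by 2; eliminate column x_3 from the other rows.
Second iteration: most negative z-row entry is -2 in column x_2, so x_2 enters.
Ratio test on column x_2 — row 1: (11/2)/1 = 11/2; row 2: entry 0 ≤ 0; row 3: (33/2)/1 = 33/2; row 4: entry -2 ≤ 0. Minimum is 11/2 at row 1 (x_3 leaves); pivot element 1.
Divide row 1 by 1; eliminate column x_2 from the other rows.
After both pivots, the entry at constraint row 3, column RHS is 11.

11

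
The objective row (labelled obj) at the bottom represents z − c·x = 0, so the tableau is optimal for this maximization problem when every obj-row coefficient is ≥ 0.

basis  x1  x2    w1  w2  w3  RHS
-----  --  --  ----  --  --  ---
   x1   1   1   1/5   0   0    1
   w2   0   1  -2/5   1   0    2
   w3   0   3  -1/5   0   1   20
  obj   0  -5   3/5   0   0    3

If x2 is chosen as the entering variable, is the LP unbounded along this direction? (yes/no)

no

Column x2 has positive entries in row(s) 1, 2, 3, so the ratio test bounds it — not unbounded.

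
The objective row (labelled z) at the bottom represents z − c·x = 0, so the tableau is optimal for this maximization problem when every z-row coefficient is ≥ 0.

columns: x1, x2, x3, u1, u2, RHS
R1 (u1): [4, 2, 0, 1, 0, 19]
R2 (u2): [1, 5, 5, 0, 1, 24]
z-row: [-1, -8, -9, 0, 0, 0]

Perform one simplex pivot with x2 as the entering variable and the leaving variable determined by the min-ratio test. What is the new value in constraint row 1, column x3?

Ratio test on column x2 — row 1: 19/2 = 19/2; row 2: 24/5 = 24/5. Minimum is 24/5 at row 2 (u2 leaves); pivot element 5.
Divide row 2 by 5; eliminate column x2 from the other rows.
Row 1 update in column x3: 0 − 2·1 = -2.

-2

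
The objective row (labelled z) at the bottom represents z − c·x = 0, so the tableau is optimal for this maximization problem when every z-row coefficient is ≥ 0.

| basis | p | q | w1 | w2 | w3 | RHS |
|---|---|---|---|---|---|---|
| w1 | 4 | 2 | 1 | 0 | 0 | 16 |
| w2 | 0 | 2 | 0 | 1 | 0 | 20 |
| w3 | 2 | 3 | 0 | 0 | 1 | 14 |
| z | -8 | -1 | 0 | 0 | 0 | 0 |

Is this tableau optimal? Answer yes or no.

The z-row has a negative entry -8 in column p, so it is not optimal.

no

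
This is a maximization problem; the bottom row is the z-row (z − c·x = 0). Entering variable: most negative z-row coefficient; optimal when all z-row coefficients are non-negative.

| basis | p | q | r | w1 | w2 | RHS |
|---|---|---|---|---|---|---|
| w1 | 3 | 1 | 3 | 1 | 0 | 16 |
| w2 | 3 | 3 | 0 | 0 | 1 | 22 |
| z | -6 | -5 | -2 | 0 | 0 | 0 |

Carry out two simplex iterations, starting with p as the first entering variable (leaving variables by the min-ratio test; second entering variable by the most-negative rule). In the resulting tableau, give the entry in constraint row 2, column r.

Ratio test on column p — row 1: 16/3 = 16/3; row 2: 22/3 = 22/3. Minimum is 16/3 at row 1 (w1 leaves); pivot element 3.
Divide row 1 by 3; eliminate column p from the other rows.
Second iteration: most negative z-row entry is -3 in column q, so q enters.
Ratio test on column q — row 1: (16/3)/(1/3) = 16; row 2: 6/2 = 3. Minimum is 3 at row 2 (w2 leaves); pivot element 2.
Divide row 2 by 2; eliminate column q from the other rows.
After both pivots, the entry at constraint row 2, column r is -3/2.

-3/2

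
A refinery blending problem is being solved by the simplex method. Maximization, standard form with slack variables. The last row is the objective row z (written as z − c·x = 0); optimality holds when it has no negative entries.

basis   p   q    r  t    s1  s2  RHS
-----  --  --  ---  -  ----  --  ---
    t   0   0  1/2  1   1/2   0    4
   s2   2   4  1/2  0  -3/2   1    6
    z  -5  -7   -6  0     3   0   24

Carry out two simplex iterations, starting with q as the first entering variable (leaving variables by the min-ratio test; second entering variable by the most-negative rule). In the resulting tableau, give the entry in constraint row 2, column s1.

Ratio test on column q — row 1: entry 0 ≤ 0; row 2: 6/4 = 3/2. Minimum is 3/2 at row 2 (s2 leaves); pivot element 4.
Divide row 2 by 4; eliminate column q from the other rows.
Second iteration: most negative z-row entry is -41/8 in column r, so r enters.
Ratio test on column r — row 1: 4/(1/2) = 8; row 2: (3/2)/(1/8) = 12. Minimum is 8 at row 1 (t leaves); pivot element 1/2.
Divide row 1 by 1/2; eliminate column r from the other rows.
After both pivots, the entry at constraint row 2, column s1 is -1/2.

-1/2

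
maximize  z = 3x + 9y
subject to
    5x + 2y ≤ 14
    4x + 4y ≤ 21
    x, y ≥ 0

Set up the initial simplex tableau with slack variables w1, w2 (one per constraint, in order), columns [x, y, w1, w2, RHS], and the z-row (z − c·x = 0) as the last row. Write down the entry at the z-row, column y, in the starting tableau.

The z-row carries the negated objective coefficients: the y entry is -9.

-9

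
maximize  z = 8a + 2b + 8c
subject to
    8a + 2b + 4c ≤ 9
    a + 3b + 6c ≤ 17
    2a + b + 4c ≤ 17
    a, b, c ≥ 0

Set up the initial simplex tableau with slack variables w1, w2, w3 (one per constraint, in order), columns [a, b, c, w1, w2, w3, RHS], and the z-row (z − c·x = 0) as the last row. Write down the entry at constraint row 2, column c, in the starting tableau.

Constraint 2 has coefficient 6 on c.

6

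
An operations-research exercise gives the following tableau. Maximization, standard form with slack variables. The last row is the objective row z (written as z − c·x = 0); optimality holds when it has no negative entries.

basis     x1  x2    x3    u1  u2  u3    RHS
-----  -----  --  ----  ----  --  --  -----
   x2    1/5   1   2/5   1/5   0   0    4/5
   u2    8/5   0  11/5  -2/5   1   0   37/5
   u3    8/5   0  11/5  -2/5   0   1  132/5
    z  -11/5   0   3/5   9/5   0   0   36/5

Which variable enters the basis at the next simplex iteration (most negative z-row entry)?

x1

Negative z-row entries: x1: -11/5.
The most negative is -11/5 in column x1, so x1 enters.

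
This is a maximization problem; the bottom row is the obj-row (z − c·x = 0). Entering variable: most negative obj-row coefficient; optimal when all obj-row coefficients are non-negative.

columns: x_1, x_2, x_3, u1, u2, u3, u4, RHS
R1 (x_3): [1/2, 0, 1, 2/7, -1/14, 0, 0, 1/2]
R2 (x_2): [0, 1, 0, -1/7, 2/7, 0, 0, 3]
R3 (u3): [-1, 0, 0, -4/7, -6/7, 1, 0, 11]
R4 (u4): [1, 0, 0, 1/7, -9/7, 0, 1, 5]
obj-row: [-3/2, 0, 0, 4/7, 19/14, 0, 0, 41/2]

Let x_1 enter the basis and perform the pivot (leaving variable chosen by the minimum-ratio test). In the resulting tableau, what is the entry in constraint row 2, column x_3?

Ratio test on column x_1 — row 1: (1/2)/(1/2) = 1; row 2: entry 0 ≤ 0; row 3: entry -1 ≤ 0; row 4: 5/1 = 5. Minimum is 1 at row 1 (x_3 leaves); pivot element 1/2.
Divide row 1 by 1/2; eliminate column x_1 from the other rows.
Row 2 update in column x_3: 0 − 0·2 = 0.

0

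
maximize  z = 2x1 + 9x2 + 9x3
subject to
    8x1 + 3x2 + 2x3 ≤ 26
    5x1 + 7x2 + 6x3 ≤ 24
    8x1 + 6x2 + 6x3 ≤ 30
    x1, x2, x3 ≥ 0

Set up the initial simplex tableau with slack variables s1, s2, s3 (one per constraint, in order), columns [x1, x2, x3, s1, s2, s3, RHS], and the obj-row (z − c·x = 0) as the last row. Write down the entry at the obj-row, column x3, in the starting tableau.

-9

The obj-row carries the negated objective coefficients: the x3 entry is -9.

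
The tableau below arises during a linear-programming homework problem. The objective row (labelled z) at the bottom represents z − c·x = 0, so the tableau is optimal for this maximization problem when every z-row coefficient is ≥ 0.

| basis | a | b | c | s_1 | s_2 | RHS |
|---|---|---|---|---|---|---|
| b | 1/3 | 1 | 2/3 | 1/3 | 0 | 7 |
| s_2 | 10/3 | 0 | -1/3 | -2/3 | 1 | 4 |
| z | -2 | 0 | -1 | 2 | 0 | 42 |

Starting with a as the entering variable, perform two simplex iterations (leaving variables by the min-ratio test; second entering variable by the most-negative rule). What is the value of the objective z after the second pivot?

390/7

Ratio test on column a — row 1: 7/(1/3) = 21; row 2: 4/(10/3) = 6/5. Minimum is 6/5 at row 2 (s_2 leaves); pivot element 10/3.
Pivot on row 2; the z-row RHS becomes 42 − (-2)·(6/5) = 222/5.
Next entering variable (most negative z-row entry -6/5): c.
Ratio test on column c — row 1: (33/5)/(7/10) = 66/7; row 2: entry -1/10 ≤ 0. Minimum is 66/7 at row 1 (b leaves); pivot element 7/10.
After the second pivot the z-row RHS is 222/5 − (-6/5)·(66/7) = 390/7.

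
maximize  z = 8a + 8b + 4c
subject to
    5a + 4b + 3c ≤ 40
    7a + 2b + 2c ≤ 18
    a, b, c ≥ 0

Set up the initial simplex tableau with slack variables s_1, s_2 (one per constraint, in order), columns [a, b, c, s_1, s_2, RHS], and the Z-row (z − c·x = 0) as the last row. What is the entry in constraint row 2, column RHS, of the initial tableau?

The RHS of constraint 2 is b_2 = 18.

18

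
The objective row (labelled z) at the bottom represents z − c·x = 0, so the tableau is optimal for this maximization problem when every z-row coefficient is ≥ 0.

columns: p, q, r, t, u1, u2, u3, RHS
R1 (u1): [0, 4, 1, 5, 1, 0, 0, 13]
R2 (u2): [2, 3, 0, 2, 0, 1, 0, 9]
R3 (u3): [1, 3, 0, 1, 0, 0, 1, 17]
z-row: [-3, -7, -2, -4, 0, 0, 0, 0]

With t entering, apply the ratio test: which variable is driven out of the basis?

Column t entries and ratios — u1: 13/5 = 13/5; u2: 9/2 = 9/2; u3: 17/1 = 17.
Smallest ratio is 13/5 in the row of u1, so u1 leaves.

u1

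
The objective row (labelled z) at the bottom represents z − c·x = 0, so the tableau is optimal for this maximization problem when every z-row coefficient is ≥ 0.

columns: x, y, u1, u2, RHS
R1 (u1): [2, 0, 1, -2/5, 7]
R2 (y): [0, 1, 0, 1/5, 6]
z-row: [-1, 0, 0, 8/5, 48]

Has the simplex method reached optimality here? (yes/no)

The z-row has a negative entry -1 in column x, so it is not optimal.

no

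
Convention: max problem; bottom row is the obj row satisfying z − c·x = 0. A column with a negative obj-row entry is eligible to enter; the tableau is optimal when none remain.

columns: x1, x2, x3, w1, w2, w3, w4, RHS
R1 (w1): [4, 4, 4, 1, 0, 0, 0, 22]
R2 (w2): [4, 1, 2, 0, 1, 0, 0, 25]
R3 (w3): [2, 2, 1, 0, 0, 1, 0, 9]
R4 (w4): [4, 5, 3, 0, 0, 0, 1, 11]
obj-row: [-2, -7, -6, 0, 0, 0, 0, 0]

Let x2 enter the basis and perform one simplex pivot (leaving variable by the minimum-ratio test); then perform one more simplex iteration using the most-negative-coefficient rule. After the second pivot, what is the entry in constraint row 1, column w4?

Ratio test on column x2 — row 1: 22/4 = 11/2; row 2: 25/1 = 25; row 3: 9/2 = 9/2; row 4: 11/5 = 11/5. Minimum is 11/5 at row 4 (w4 leaves); pivot element 5.
Divide row 4 by 5; eliminate column x2 from the other rows.
Second iteration: most negative obj-row entry is -9/5 in column x3, so x3 enters.
Ratio test on column x3 — row 1: (66/5)/(8/5) = 33/4; row 2: (114/5)/(7/5) = 114/7; row 3: entry -1/5 ≤ 0; row 4: (11/5)/(3/5) = 11/3. Minimum is 11/3 at row 4 (x2 leaves); pivot element 3/5.
Divide row 4 by 3/5; eliminate column x3 from the other rows.
After both pivots, the entry at constraint row 1, column w4 is -4/3.

-4/3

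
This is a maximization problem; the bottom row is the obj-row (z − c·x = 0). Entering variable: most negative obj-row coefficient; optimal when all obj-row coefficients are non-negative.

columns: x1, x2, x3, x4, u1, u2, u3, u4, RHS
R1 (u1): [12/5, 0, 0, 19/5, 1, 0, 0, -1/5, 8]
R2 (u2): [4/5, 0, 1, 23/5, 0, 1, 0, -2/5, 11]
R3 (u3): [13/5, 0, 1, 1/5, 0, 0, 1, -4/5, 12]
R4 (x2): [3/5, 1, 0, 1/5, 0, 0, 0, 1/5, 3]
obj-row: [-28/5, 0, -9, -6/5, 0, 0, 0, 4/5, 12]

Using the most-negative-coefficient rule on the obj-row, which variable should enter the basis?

Negative obj-row entries: x1: -28/5, x3: -9, x4: -6/5.
The most negative is -9 in column x3, so x3 enters.

x3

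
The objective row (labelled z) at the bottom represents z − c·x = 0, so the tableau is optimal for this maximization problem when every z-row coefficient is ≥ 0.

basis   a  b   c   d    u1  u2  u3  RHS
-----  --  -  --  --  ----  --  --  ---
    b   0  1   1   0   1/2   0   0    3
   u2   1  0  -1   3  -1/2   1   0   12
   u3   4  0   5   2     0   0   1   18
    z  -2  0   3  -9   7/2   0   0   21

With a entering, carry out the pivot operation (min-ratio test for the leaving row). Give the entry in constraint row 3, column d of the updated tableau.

1/2

Ratio test on column a — row 1: entry 0 ≤ 0; row 2: 12/1 = 12; row 3: 18/4 = 9/2. Minimum is 9/2 at row 3 (u3 leaves); pivot element 4.
Divide row 3 by 4; eliminate column a from the other rows.
In the new row 3, the d entry is the old entry divided by the pivot: 2/4 = 1/2.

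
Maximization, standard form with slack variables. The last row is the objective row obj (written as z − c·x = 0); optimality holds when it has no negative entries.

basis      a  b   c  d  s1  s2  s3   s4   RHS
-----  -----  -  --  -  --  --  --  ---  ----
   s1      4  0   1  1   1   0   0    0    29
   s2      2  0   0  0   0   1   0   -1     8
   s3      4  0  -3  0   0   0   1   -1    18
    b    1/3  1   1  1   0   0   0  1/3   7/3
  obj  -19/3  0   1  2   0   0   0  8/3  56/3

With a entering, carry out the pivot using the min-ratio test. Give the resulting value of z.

Ratio test on column a — row 1: 29/4 = 29/4; row 2: 8/2 = 4; row 3: 18/4 = 9/2; row 4: (7/3)/(1/3) = 7. Minimum is 4 at row 2 (s2 leaves); pivot element 2.
Pivot on row 2; the obj-row RHS becomes 56/3 − (-19/3)·4 = 44.

44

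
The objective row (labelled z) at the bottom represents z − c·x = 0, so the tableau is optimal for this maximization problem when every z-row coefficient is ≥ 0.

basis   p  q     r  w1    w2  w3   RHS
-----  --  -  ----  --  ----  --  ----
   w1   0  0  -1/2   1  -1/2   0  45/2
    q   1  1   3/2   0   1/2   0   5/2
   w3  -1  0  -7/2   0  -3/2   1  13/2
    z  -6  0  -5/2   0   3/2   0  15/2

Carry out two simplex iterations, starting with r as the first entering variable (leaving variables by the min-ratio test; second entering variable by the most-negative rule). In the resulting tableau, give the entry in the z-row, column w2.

Ratio test on column r — row 1: entry -1/2 ≤ 0; row 2: (5/2)/(3/2) = 5/3; row 3: entry -7/2 ≤ 0. Minimum is 5/3 at row 2 (q leaves); pivot element 3/2.
Divide row 2 by 3/2; eliminate column r from the other rows.
Second iteration: most negative z-row entry is -13/3 in column p, so p enters.
Ratio test on column p — row 1: (70/3)/(1/3) = 70; row 2: (5/3)/(2/3) = 5/2; row 3: (37/3)/(4/3) = 37/4. Minimum is 5/2 at row 2 (r leaves); pivot element 2/3.
Divide row 2 by 2/3; eliminate column p from the other rows.
After both pivots, the entry at the z-row, column w2 is 9/2.

9/2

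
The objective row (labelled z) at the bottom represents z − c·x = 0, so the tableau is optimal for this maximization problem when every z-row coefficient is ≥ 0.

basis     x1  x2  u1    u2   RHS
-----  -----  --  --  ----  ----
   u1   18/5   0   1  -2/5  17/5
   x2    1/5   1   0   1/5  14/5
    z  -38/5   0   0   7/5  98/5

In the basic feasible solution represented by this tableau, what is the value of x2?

14/5

x2 is basic (row 2); its value is the RHS of that row, 14/5.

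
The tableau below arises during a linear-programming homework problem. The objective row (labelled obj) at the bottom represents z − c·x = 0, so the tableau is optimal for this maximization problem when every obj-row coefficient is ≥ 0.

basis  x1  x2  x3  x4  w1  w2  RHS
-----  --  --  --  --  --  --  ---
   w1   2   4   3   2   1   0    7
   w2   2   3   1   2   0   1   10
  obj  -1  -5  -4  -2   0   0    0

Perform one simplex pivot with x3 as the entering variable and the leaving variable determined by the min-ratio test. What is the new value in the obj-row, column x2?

1/3

Ratio test on column x3 — row 1: 7/3 = 7/3; row 2: 10/1 = 10. Minimum is 7/3 at row 1 (w1 leaves); pivot element 3.
Divide row 1 by 3; eliminate column x3 from the other rows.
obj-row update in column x2: -5 − (-4)·(4/3) = 1/3.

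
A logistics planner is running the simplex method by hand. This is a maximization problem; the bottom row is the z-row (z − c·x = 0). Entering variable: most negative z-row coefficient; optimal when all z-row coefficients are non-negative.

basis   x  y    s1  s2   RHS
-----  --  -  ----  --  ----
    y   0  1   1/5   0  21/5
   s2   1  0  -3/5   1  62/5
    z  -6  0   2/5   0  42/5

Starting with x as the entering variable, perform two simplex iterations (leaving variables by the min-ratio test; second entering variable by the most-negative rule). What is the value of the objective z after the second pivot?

Ratio test on column x — row 1: entry 0 ≤ 0; row 2: (62/5)/1 = 62/5. Minimum is 62/5 at row 2 (s2 leaves); pivot element 1.
Pivot on row 2; the z-row RHS becomes 42/5 − (-6)·(62/5) = 414/5.
Next entering variable (most negative z-row entry -16/5): s1.
Ratio test on column s1 — row 1: (21/5)/(1/5) = 21; row 2: entry -3/5 ≤ 0. Minimum is 21 at row 1 (y leaves); pivot element 1/5.
After the second pivot the z-row RHS is 414/5 − (-16/5)·21 = 150.

150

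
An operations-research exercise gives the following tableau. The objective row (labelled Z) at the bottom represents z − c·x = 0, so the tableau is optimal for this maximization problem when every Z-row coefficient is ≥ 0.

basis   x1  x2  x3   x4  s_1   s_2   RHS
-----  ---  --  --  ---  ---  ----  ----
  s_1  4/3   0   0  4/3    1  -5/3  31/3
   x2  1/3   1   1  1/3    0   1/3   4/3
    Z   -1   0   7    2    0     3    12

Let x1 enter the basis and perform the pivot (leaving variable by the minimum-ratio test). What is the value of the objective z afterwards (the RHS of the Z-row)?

Ratio test on column x1 — row 1: (31/3)/(4/3) = 31/4; row 2: (4/3)/(1/3) = 4. Minimum is 4 at row 2 (x2 leaves); pivot element 1/3.
Pivot on row 2; the Z-row RHS becomes 12 − (-1)·4 = 16.

16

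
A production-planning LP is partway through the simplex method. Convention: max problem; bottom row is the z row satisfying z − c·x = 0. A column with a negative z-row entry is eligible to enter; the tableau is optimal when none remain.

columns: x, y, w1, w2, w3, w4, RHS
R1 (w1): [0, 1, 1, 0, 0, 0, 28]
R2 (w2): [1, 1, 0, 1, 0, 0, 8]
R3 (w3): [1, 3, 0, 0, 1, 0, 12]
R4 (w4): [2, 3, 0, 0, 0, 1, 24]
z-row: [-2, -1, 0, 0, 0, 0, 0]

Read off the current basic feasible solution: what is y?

0

y is not in the basis, so in the current basic feasible solution y = 0.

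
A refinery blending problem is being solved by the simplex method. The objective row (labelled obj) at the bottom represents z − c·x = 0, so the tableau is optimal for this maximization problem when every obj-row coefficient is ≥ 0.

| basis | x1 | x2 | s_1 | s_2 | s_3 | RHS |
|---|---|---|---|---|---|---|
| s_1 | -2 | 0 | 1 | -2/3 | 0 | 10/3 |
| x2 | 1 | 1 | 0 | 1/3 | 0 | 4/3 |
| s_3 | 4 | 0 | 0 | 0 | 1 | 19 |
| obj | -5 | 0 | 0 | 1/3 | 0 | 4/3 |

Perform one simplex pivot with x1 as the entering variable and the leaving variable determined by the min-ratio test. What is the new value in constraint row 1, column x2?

2

Ratio test on column x1 — row 1: entry -2 ≤ 0; row 2: (4/3)/1 = 4/3; row 3: 19/4 = 19/4. Minimum is 4/3 at row 2 (x2 leaves); pivot element 1.
Divide row 2 by 1; eliminate column x1 from the other rows.
Row 1 update in column x2: 0 − (-2)·1 = 2.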